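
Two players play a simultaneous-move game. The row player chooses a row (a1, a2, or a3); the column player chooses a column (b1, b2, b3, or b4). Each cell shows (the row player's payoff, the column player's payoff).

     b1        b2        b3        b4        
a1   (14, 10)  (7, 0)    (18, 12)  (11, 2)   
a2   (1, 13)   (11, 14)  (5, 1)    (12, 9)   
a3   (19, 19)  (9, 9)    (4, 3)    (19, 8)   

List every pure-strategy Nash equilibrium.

Check mutual best responses: a cell is a NE iff neither player can gain by unilaterally deviating.
The row player's best responses — vs b1: a3 (payoff 19); vs b2: a2 (payoff 11); vs b3: a1 (payoff 18); vs b4: a3 (payoff 19).
The column player's best responses — vs a1: b3 (payoff 12); vs a2: b2 (payoff 14); vs a3: b1 (payoff 19).
Mutual best responses occur at (a1, b3), (a2, b2), and (a3, b1); at each, neither player gains by switching.

(a1, b3), (a2, b2), and (a3, b1)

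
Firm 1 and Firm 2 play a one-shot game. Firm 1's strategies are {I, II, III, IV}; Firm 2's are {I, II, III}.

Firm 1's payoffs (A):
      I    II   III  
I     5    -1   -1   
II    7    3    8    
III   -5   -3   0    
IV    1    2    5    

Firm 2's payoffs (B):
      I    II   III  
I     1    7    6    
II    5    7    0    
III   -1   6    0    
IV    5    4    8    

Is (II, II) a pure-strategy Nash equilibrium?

Holding Firm 2 at II: Firm 1 gets 3 from II, versus -1 from I, -3 from III, 2 from IV. No profitable deviation for Firm 1.
Holding Firm 1 at II: Firm 2 gets 7 from II, versus 5 from I, 0 from III. No profitable deviation for Firm 2 either.

Yes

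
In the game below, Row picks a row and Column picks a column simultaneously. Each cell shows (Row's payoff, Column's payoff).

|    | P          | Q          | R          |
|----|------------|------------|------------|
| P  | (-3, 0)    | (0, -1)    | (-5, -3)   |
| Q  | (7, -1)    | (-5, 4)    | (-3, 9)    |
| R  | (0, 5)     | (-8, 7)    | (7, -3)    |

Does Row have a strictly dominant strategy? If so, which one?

A strategy is strictly dominant if it gives Row a strictly higher payoff than every other strategy, against every choice by the opponent.
P is not dominant: against P, Q gives 7 > -3.
Q is not dominant: against Q, P gives 0 > -5.
R is not dominant: against P, Q gives 7 > 0.
No single strategy is best against every opponent action.

No strictly dominant strategy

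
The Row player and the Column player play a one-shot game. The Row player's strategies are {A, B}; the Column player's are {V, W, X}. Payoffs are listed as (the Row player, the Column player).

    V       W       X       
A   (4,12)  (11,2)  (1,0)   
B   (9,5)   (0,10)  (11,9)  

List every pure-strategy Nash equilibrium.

A profile is a Nash equilibrium when each player is best-responding to the other.
The Row player's best responses — vs V: B (payoff 9); vs W: A (payoff 11); vs X: B (payoff 11).
The Column player's best responses — vs A: V (payoff 12); vs B: W (payoff 10).
No cell has both players best-responding. For instance, the Row player's best reply to W is A, but against A the Column player prefers V over W.

There is no pure-strategy Nash equilibrium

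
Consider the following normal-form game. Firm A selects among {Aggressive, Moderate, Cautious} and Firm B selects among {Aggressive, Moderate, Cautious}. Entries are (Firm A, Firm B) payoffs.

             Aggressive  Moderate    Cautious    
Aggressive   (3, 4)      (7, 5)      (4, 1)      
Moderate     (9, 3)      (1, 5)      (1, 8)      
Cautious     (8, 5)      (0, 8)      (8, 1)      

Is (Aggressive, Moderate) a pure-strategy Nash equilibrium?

Holding Firm B at Moderate: Firm A gets 7 from Aggressive, versus 1 from Moderate, 0 from Cautious. No profitable deviation for Firm A.
Holding Firm A at Aggressive: Firm B gets 5 from Moderate, versus 4 from Aggressive, 1 from Cautious. No profitable deviation for Firm B either.

Yes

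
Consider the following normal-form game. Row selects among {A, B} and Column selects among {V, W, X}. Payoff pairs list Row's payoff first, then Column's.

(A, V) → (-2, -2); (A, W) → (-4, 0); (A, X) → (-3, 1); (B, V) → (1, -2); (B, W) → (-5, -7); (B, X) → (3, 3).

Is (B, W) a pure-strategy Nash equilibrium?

Holding Column at W: Row gets -5 from B but could get -4 by switching to A. Row has a profitable deviation.

No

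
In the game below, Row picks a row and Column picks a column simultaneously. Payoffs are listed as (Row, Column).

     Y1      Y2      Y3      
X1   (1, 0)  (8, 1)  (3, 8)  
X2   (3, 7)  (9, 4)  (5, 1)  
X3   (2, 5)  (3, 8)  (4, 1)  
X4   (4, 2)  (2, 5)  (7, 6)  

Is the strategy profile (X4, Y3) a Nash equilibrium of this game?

Holding Column at Y3: Row gets 7 from X4, versus 3 from X1, 5 from X2, 4 from X3. No profitable deviation for Row.
Holding Row at X4: Column gets 6 from Y3, versus 2 from Y1, 5 from Y2. No profitable deviation for Column either.

Yes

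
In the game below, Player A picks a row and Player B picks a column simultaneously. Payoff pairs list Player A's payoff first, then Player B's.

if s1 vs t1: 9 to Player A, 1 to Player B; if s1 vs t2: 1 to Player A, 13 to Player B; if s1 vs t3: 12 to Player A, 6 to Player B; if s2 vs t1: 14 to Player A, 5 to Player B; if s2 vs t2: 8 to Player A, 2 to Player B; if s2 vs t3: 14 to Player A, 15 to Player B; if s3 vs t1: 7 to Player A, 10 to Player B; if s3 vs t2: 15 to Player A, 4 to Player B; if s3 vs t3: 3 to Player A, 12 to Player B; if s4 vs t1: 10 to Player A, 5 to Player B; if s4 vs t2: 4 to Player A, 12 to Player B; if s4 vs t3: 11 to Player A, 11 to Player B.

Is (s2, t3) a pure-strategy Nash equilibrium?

Yes

Holding Player B at t3: Player A gets 14 from s2, versus 12 from s1, 3 from s3, 11 from s4. No profitable deviation for Player A.
Holding Player A at s2: Player B gets 15 from t3, versus 5 from t1, 2 from t2. No profitable deviation for Player B either.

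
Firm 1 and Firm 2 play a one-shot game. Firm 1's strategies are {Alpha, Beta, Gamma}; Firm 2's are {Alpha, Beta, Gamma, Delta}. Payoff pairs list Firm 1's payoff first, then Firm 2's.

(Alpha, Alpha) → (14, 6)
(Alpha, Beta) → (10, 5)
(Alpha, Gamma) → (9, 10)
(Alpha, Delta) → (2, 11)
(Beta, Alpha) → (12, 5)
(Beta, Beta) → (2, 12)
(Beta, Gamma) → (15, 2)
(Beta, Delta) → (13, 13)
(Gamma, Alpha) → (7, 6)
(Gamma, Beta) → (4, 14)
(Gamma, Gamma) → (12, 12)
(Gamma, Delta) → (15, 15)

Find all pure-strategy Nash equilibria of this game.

A profile is a Nash equilibrium when each player is best-responding to the other.
Firm 1's best responses — vs Alpha: Alpha (payoff 14); vs Beta: Alpha (payoff 10); vs Gamma: Beta (payoff 15); vs Delta: Gamma (payoff 15).
Firm 2's best responses — vs Alpha: Delta (payoff 11); vs Beta: Delta (payoff 13); vs Gamma: Delta (payoff 15).
The only mutual best response is (Gamma, Delta); neither player gains by switching there.

(Gamma, Delta)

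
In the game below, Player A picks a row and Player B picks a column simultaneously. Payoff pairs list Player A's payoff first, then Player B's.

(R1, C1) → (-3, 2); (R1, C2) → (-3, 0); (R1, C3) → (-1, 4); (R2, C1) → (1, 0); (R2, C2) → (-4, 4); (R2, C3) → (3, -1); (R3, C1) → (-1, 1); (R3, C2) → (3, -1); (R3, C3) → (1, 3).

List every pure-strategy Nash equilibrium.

A profile is a Nash equilibrium when each player is best-responding to the other.
Player A's best responses — vs C1: R2 (payoff 1); vs C2: R3 (payoff 3); vs C3: R2 (payoff 3).
Player B's best responses — vs R1: C3 (payoff 4); vs R2: C2 (payoff 4); vs R3: C3 (payoff 3).
No cell has both players best-responding. For instance, Player A's best reply to C2 is R3, but against R3 Player B prefers C3 over C2.

None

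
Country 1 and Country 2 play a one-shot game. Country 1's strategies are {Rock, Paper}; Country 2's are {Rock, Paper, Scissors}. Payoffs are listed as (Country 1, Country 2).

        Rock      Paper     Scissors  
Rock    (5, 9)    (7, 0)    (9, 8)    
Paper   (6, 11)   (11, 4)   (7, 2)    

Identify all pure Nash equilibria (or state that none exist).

Check mutual best responses: a cell is a NE iff neither player can gain by unilaterally deviating.
Country 1's best responses — vs Rock: Paper (payoff 6); vs Paper: Paper (payoff 11); vs Scissors: Rock (payoff 9).
Country 2's best responses — vs Rock: Rock (payoff 9); vs Paper: Rock (payoff 11).
The only mutual best response is (Paper, Rock); neither player gains by switching there.

(Paper, Rock)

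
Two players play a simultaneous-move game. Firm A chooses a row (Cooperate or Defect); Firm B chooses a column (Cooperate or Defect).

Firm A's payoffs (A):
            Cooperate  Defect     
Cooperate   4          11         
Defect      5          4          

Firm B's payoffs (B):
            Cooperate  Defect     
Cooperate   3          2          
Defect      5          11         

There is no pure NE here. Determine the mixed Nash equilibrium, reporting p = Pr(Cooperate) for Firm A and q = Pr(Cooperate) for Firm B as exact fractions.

p = 6/7, q = 7/8

In a mixed NE each player is indifferent between their pure strategies, so the opponent's mix sets the indifference.
Firm B indifferent between Cooperate and Defect: p·3 + (1−p)·5 = p·2 + (1−p)·11 ⟹ 5 + (-2)p = 11 + (-9)p ⟹ p = 6/7.
Firm A indifferent between Cooperate and Defect: q·4 + (1−q)·11 = q·5 + (1−q)·4 ⟹ 11 + (-7)q = 4 + 1q ⟹ q = 7/8.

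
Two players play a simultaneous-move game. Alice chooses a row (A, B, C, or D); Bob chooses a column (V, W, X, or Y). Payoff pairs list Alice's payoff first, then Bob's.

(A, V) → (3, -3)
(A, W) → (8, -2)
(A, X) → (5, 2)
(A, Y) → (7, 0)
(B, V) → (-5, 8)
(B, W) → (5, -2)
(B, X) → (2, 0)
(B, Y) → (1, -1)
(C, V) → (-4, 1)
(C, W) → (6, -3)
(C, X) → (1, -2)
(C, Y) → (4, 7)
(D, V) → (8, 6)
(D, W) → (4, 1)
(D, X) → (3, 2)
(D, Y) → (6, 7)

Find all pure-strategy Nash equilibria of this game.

Check mutual best responses: a cell is a NE iff neither player can gain by unilaterally deviating.
Alice's best responses — vs V: D (payoff 8); vs W: A (payoff 8); vs X: A (payoff 5); vs Y: A (payoff 7).
Bob's best responses — vs A: X (payoff 2); vs B: V (payoff 8); vs C: Y (payoff 7); vs D: Y (payoff 7).
The only mutual best response is (A, X); neither player gains by switching there.

(A, X)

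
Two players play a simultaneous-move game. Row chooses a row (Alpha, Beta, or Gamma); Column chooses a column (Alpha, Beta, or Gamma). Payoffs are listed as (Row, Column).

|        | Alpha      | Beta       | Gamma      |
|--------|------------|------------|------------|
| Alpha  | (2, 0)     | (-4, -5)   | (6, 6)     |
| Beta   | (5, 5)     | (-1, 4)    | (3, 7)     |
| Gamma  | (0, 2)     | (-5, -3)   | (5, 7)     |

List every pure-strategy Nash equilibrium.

(Alpha, Gamma)

Check mutual best responses: a cell is a NE iff neither player can gain by unilaterally deviating.
Row's best responses — vs Alpha: Beta (payoff 5); vs Beta: Beta (payoff -1); vs Gamma: Alpha (payoff 6).
Column's best responses — vs Alpha: Gamma (payoff 6); vs Beta: Gamma (payoff 7); vs Gamma: Gamma (payoff 7).
The only mutual best response is (Alpha, Gamma); neither player gains by switching there.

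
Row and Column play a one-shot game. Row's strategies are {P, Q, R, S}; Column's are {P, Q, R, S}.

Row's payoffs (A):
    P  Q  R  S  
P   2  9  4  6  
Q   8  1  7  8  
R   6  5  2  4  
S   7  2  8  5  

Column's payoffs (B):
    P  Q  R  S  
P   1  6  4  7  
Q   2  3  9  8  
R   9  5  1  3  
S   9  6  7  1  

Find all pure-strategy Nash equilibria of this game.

None

Find each player's best response to every opponent strategy; NE are the intersections.
Row's best responses — vs P: Q (payoff 8); vs Q: P (payoff 9); vs R: S (payoff 8); vs S: Q (payoff 8).
Column's best responses — vs P: S (payoff 7); vs Q: R (payoff 9); vs R: P (payoff 9); vs S: P (payoff 9).
No cell has both players best-responding. For instance, Row's best reply to Q is P, but against P Column prefers S over Q.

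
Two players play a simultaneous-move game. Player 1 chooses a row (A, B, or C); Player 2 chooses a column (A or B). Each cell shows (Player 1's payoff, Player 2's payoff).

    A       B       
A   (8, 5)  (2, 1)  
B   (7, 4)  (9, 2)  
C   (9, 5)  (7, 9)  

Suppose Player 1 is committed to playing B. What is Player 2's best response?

With Player 1 fixed at B, Player 2's payoffs are: A → 4, B → 2.
The maximum is 4, achieved by A.

A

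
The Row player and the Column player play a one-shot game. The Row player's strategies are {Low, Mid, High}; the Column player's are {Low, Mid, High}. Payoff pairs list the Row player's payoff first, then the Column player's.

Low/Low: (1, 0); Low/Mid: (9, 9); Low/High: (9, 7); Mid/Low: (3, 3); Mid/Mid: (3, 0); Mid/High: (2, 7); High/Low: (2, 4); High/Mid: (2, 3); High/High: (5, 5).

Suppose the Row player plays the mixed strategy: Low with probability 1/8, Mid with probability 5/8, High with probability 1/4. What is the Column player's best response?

The Column player's best reply maximizes expected payoff against the mix.
Low: (1/8)·0 + (5/8)·3 + (1/4)·4 = 23/8
Mid: (1/8)·9 + (5/8)·0 + (1/4)·3 = 15/8
High: (1/8)·7 + (5/8)·7 + (1/4)·5 = 13/2
Highest expected payoff is 13/2, from High.

High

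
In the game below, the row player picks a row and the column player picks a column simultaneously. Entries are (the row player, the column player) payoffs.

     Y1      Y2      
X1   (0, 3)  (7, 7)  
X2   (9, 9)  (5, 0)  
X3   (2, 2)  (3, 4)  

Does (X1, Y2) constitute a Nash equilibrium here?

Yes

Holding the column player at Y2: the row player gets 7 from X1, versus 5 from X2, 3 from X3. No profitable deviation for the row player.
Holding the row player at X1: the column player gets 7 from Y2, versus 3 from Y1. No profitable deviation for the column player either.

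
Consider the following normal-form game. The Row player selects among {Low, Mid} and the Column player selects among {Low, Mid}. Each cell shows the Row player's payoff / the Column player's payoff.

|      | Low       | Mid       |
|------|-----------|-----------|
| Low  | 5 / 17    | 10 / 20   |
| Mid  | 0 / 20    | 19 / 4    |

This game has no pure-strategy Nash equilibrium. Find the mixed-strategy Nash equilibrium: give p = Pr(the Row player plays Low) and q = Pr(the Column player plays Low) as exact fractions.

p = 16/19, q = 9/14

In a mixed NE each player is indifferent between their pure strategies, so the opponent's mix sets the indifference.
The Column player indifferent between Low and Mid: p·17 + (1−p)·20 = p·20 + (1−p)·4 ⟹ 20 + (-3)p = 4 + 16p ⟹ p = 16/19.
The Row player indifferent between Low and Mid: q·5 + (1−q)·10 = q·0 + (1−q)·19 ⟹ 10 + (-5)q = 19 + (-19)q ⟹ q = 9/14.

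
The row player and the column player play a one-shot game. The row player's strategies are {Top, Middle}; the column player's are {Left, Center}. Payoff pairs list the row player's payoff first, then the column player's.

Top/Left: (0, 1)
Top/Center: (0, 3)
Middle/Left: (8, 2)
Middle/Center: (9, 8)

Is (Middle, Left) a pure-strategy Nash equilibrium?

No

Holding the column player at Left: the row player gets 8 from Middle, versus 0 from Top. No profitable deviation for the row player.
Holding the row player at Middle: the column player gets 2 from Left but could get 8 by switching to Center. The column player has a profitable deviation.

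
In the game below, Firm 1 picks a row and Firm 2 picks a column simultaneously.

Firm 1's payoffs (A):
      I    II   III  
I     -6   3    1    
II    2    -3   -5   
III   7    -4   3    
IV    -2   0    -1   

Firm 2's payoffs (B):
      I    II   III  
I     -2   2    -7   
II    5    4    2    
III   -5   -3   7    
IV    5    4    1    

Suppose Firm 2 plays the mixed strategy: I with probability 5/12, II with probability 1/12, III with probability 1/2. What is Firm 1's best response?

Firm 1's best reply maximizes expected payoff against the mix.
I: (5/12)·(-6) + (1/12)·3 + (1/2)·1 = -7/4
II: (5/12)·2 + (1/12)·(-3) + (1/2)·(-5) = -23/12
III: (5/12)·7 + (1/12)·(-4) + (1/2)·3 = 49/12
IV: (5/12)·(-2) + (1/12)·0 + (1/2)·(-1) = -4/3
Highest expected payoff is 49/12, from III.

III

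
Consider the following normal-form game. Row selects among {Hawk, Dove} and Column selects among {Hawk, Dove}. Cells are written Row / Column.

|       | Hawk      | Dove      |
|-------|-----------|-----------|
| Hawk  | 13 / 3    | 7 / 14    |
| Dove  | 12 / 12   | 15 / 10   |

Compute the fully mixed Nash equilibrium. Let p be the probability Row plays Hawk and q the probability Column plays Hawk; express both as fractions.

In a mixed NE each player is indifferent between their pure strategies, so the opponent's mix sets the indifference.
Column indifferent between Hawk and Dove: p·3 + (1−p)·12 = p·14 + (1−p)·10 ⟹ 12 + (-9)p = 10 + 4p ⟹ p = 2/13.
Row indifferent between Hawk and Dove: q·13 + (1−q)·7 = q·12 + (1−q)·15 ⟹ 7 + 6q = 15 + (-3)q ⟹ q = 8/9.

p = 2/13, q = 8/9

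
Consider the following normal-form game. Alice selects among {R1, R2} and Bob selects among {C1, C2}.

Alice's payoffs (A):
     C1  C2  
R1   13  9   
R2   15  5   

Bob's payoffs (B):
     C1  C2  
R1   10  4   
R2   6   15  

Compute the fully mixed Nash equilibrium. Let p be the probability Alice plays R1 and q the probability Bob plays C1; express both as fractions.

p = 3/5, q = 2/3

Each player's mixing probability is pinned down by making the *other* player indifferent.
Bob indifferent between C1 and C2: p·10 + (1−p)·6 = p·4 + (1−p)·15 ⟹ 6 + 4p = 15 + (-11)p ⟹ p = 3/5.
Alice indifferent between R1 and R2: q·13 + (1−q)·9 = q·15 + (1−q)·5 ⟹ 9 + 4q = 5 + 10q ⟹ q = 2/3.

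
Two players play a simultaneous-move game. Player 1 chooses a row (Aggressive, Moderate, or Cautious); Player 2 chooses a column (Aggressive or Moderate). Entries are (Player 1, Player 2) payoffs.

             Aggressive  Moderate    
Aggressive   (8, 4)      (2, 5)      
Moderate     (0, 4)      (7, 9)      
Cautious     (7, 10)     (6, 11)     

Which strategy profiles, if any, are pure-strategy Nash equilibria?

A profile is a Nash equilibrium when each player is best-responding to the other.
Player 1's best responses — vs Aggressive: Aggressive (payoff 8); vs Moderate: Moderate (payoff 7).
Player 2's best responses — vs Aggressive: Moderate (payoff 5); vs Moderate: Moderate (payoff 9); vs Cautious: Moderate (payoff 11).
The only mutual best response is (Moderate, Moderate); neither player gains by switching there.

(Moderate, Moderate)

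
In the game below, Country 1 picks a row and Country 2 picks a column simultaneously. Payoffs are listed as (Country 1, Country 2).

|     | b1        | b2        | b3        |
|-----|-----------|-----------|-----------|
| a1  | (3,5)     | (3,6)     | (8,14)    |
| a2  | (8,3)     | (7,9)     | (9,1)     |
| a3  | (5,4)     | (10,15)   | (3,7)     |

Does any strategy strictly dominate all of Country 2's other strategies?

None

A strategy is strictly dominant if it gives Country 2 a strictly higher payoff than every other strategy, against every choice by the opponent.
b1 is not dominant: against a1, b2 gives 6 > 5.
b2 is not dominant: against a1, b3 gives 14 > 6.
b3 is not dominant: against a2, b1 gives 3 > 1.
No single strategy is best against every opponent action.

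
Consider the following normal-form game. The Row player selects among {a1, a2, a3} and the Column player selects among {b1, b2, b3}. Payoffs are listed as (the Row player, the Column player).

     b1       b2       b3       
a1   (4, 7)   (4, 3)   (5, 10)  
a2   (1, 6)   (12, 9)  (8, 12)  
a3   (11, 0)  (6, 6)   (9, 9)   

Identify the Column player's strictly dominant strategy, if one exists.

b3

A strategy is strictly dominant if it gives the Column player a strictly higher payoff than every other strategy, against every choice by the opponent.
b3 strictly dominates: vs a1: 10 > each of {7, 3}; vs a2: 12 > each of {6, 9}; vs a3: 9 > each of {0, 6}.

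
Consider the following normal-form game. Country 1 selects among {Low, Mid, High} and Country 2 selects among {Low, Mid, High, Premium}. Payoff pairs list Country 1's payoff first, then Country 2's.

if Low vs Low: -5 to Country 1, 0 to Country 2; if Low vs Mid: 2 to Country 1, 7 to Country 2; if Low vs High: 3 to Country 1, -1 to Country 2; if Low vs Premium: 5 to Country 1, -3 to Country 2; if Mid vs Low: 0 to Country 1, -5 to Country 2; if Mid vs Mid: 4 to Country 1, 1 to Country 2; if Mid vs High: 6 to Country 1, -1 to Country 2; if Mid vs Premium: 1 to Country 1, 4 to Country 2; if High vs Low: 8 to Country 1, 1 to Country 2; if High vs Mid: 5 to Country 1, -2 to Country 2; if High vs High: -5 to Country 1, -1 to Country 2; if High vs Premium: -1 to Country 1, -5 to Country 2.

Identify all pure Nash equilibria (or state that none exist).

A profile is a Nash equilibrium when each player is best-responding to the other.
Country 1's best responses — vs Low: High (payoff 8); vs Mid: High (payoff 5); vs High: Mid (payoff 6); vs Premium: Low (payoff 5).
Country 2's best responses — vs Low: Mid (payoff 7); vs Mid: Premium (payoff 4); vs High: Low (payoff 1).
The only mutual best response is (High, Low); neither player gains by switching there.

(High, Low)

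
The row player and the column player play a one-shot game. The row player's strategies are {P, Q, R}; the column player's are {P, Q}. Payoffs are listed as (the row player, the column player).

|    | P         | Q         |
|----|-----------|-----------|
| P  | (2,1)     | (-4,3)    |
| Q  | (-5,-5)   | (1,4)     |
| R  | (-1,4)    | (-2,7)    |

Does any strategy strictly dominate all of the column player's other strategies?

A strategy is strictly dominant if it gives the column player a strictly higher payoff than every other strategy, against every choice by the opponent.
Q strictly dominates: vs P: 3 > 1; vs Q: 4 > -5; vs R: 7 > 4.

Q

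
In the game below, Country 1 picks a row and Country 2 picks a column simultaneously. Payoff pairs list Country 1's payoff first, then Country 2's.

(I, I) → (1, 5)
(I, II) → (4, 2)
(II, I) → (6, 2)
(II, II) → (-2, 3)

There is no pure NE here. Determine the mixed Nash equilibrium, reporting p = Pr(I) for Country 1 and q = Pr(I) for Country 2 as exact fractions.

Each player's mixing probability is pinned down by making the *other* player indifferent.
Country 2 indifferent between I and II: p·5 + (1−p)·2 = p·2 + (1−p)·3 ⟹ 2 + 3p = 3 + (-1)p ⟹ p = 1/4.
Country 1 indifferent between I and II: q·1 + (1−q)·4 = q·6 + (1−q)·(-2) ⟹ 4 + (-3)q = (-2) + 8q ⟹ q = 6/11.

p = 1/4, q = 6/11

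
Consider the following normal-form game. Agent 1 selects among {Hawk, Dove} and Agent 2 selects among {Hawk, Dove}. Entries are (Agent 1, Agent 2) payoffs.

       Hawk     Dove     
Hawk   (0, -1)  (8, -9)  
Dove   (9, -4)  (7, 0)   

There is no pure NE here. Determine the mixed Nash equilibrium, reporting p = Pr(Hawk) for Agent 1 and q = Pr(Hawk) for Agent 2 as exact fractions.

p = 1/3, q = 1/10

In a mixed NE each player is indifferent between their pure strategies, so the opponent's mix sets the indifference.
Agent 2 indifferent between Hawk and Dove: p·(-1) + (1−p)·(-4) = p·(-9) + (1−p)·0 ⟹ (-4) + 3p = 0 + (-9)p ⟹ p = 1/3.
Agent 1 indifferent between Hawk and Dove: q·0 + (1−q)·8 = q·9 + (1−q)·7 ⟹ 8 + (-8)q = 7 + 2q ⟹ q = 1/10.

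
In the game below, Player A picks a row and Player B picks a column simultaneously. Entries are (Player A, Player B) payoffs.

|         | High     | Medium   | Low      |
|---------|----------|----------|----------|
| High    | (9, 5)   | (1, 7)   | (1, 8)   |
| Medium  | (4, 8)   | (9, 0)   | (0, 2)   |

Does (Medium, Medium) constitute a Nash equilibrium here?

No

Holding Player B at Medium: Player A gets 9 from Medium, versus 1 from High. No profitable deviation for Player A.
Holding Player A at Medium: Player B gets 0 from Medium but could get 8 by switching to High. Player B has a profitable deviation.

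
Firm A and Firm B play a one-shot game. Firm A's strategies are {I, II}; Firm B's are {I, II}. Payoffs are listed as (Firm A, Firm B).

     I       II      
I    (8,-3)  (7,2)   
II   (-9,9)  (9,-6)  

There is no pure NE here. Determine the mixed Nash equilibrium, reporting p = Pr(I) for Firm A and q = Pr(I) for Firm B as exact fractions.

In a mixed NE each player is indifferent between their pure strategies, so the opponent's mix sets the indifference.
Firm B indifferent between I and II: p·(-3) + (1−p)·9 = p·2 + (1−p)·(-6) ⟹ 9 + (-12)p = (-6) + 8p ⟹ p = 3/4.
Firm A indifferent between I and II: q·8 + (1−q)·7 = q·(-9) + (1−q)·9 ⟹ 7 + 1q = 9 + (-18)q ⟹ q = 2/19.

p = 3/4, q = 2/19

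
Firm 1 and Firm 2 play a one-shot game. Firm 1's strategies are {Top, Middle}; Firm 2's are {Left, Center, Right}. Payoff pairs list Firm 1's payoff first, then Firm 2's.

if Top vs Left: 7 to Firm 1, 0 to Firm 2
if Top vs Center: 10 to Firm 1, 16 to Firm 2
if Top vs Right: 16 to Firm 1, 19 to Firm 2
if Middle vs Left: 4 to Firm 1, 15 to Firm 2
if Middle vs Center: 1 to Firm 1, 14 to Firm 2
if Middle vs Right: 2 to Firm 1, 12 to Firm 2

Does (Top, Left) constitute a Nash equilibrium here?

Holding Firm 2 at Left: Firm 1 gets 7 from Top, versus 4 from Middle. No profitable deviation for Firm 1.
Holding Firm 1 at Top: Firm 2 gets 0 from Left but could get 19 by switching to Right. Firm 2 has a profitable deviation.

No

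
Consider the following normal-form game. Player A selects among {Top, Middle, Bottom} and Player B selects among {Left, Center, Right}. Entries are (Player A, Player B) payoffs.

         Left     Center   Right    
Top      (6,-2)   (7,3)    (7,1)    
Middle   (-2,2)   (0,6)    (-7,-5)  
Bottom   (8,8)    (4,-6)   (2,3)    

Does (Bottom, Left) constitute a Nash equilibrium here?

Yes

Holding Player B at Left: Player A gets 8 from Bottom, versus 6 from Top, -2 from Middle. No profitable deviation for Player A.
Holding Player A at Bottom: Player B gets 8 from Left, versus -6 from Center, 3 from Right. No profitable deviation for Player B either.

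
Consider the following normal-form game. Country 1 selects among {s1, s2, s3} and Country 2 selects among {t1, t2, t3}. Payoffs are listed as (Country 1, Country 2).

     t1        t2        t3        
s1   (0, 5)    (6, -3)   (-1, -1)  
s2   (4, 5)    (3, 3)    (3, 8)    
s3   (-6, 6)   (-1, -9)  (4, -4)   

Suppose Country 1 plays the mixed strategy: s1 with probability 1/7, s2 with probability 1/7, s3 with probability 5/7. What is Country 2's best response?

Compute Country 2's expected payoff from each pure strategy against the given mix.
t1: (1/7)·5 + (1/7)·5 + (5/7)·6 = 40/7
t2: (1/7)·(-3) + (1/7)·3 + (5/7)·(-9) = -45/7
t3: (1/7)·(-1) + (1/7)·8 + (5/7)·(-4) = -13/7
Highest expected payoff is 40/7, from t1.

t1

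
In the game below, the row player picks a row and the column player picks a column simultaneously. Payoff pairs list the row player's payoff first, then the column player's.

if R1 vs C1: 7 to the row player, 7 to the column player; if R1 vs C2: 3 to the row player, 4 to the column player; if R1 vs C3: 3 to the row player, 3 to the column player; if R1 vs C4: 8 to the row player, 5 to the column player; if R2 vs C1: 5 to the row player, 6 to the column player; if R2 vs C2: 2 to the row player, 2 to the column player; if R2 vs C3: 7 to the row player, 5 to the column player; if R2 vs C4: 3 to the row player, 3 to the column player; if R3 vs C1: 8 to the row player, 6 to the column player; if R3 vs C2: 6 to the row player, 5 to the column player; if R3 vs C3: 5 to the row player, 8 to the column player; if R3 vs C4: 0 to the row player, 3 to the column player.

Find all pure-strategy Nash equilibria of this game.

There is no pure-strategy Nash equilibrium

A profile is a Nash equilibrium when each player is best-responding to the other.
The row player's best responses — vs C1: R3 (payoff 8); vs C2: R3 (payoff 6); vs C3: R2 (payoff 7); vs C4: R1 (payoff 8).
The column player's best responses — vs R1: C1 (payoff 7); vs R2: C1 (payoff 6); vs R3: C3 (payoff 8).
No cell has both players best-responding. For instance, the row player's best reply to C4 is R1, but against R1 the column player prefers C1 over C4.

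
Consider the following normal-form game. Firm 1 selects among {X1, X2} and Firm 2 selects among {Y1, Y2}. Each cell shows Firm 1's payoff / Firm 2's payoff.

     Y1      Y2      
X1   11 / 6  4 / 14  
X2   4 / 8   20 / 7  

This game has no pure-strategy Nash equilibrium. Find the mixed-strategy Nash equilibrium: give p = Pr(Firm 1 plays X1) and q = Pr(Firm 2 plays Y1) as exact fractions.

p = 1/9, q = 16/23

Each player's mixing probability is pinned down by making the *other* player indifferent.
Firm 2 indifferent between Y1 and Y2: p·6 + (1−p)·8 = p·14 + (1−p)·7 ⟹ 8 + (-2)p = 7 + 7p ⟹ p = 1/9.
Firm 1 indifferent between X1 and X2: q·11 + (1−q)·4 = q·4 + (1−q)·20 ⟹ 4 + 7q = 20 + (-16)q ⟹ q = 16/23.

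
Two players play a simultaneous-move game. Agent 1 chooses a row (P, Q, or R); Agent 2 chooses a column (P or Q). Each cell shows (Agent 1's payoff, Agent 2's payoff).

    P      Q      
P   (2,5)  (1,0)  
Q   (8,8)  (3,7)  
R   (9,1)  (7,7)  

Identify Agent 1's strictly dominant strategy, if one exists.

R

A strategy is strictly dominant if it gives Agent 1 a strictly higher payoff than every other strategy, against every choice by the opponent.
R strictly dominates: vs P: 9 > each of {2, 8}; vs Q: 7 > each of {1, 3}.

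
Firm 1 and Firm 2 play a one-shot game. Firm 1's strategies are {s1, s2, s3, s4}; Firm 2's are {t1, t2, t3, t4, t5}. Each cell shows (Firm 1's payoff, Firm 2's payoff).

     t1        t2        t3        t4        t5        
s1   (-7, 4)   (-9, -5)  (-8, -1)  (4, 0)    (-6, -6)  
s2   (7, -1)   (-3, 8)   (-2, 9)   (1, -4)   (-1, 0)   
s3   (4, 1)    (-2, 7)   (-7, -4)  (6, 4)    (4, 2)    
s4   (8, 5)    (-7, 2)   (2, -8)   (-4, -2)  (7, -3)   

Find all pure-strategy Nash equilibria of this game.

(s3, t2) and (s4, t1)

Find each player's best response to every opponent strategy; NE are the intersections.
Firm 1's best responses — vs t1: s4 (payoff 8); vs t2: s3 (payoff -2); vs t3: s4 (payoff 2); vs t4: s3 (payoff 6); vs t5: s4 (payoff 7).
Firm 2's best responses — vs s1: t1 (payoff 4); vs s2: t3 (payoff 9); vs s3: t2 (payoff 7); vs s4: t1 (payoff 5).
Mutual best responses occur at (s3, t2) and (s4, t1); at each, neither player gains by switching.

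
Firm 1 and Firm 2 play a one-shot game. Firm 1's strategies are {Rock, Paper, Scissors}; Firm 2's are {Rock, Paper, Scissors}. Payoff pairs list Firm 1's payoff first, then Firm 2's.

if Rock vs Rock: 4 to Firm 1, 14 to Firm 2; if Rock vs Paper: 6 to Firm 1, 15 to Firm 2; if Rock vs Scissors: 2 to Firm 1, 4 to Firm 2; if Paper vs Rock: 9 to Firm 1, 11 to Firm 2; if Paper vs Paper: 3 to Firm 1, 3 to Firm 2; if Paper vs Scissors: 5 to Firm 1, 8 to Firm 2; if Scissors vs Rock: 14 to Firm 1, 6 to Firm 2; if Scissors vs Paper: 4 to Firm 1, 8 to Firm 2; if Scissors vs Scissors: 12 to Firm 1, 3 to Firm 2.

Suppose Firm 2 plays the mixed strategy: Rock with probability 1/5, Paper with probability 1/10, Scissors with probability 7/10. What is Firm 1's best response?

Scissors

Compute Firm 1's expected payoff from each pure strategy against the given mix.
Rock: (1/5)·4 + (1/10)·6 + (7/10)·2 = 14/5
Paper: (1/5)·9 + (1/10)·3 + (7/10)·5 = 28/5
Scissors: (1/5)·14 + (1/10)·4 + (7/10)·12 = 58/5
Highest expected payoff is 58/5, from Scissors.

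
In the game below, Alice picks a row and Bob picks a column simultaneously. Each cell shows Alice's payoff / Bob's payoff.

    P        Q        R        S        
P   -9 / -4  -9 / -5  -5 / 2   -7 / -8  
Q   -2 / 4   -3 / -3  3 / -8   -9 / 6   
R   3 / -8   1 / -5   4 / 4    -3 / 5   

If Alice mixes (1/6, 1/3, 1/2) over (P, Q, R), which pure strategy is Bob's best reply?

Bob's best reply maximizes expected payoff against the mix.
P: (1/6)·(-4) + (1/3)·4 + (1/2)·(-8) = -10/3
Q: (1/6)·(-5) + (1/3)·(-3) + (1/2)·(-5) = -13/3
R: (1/6)·2 + (1/3)·(-8) + (1/2)·4 = -1/3
S: (1/6)·(-8) + (1/3)·6 + (1/2)·5 = 19/6
Highest expected payoff is 19/6, from S.

S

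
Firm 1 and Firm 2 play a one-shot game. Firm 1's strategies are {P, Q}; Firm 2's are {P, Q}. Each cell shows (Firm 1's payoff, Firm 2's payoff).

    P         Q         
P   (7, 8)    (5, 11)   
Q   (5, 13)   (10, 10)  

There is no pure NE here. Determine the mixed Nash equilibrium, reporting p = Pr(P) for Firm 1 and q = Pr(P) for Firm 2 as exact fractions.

In a mixed NE each player is indifferent between their pure strategies, so the opponent's mix sets the indifference.
Firm 2 indifferent between P and Q: p·8 + (1−p)·13 = p·11 + (1−p)·10 ⟹ 13 + (-5)p = 10 + 1p ⟹ p = 1/2.
Firm 1 indifferent between P and Q: q·7 + (1−q)·5 = q·5 + (1−q)·10 ⟹ 5 + 2q = 10 + (-5)q ⟹ q = 5/7.

p = 1/2, q = 5/7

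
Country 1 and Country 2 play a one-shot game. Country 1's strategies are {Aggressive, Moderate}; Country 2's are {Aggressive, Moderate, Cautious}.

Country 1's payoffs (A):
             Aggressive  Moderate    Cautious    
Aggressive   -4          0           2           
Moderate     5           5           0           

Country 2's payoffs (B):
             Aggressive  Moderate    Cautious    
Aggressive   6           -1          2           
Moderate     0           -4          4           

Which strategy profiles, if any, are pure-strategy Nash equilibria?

Check mutual best responses: a cell is a NE iff neither player can gain by unilaterally deviating.
Country 1's best responses — vs Aggressive: Moderate (payoff 5); vs Moderate: Moderate (payoff 5); vs Cautious: Aggressive (payoff 2).
Country 2's best responses — vs Aggressive: Aggressive (payoff 6); vs Moderate: Cautious (payoff 4).
No cell has both players best-responding. For instance, Country 1's best reply to Aggressive is Moderate, but against Moderate Country 2 prefers Cautious over Aggressive.

No pure-strategy Nash equilibrium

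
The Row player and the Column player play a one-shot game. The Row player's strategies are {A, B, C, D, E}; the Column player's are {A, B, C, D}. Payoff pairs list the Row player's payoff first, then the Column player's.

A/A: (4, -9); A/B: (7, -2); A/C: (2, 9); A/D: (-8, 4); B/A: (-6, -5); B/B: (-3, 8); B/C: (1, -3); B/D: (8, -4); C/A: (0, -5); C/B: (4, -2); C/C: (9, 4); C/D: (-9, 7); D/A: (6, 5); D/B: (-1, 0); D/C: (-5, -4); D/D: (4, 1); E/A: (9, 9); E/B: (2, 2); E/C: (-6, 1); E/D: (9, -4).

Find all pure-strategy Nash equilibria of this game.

(E, A)

Check mutual best responses: a cell is a NE iff neither player can gain by unilaterally deviating.
The Row player's best responses — vs A: E (payoff 9); vs B: A (payoff 7); vs C: C (payoff 9); vs D: E (payoff 9).
The Column player's best responses — vs A: C (payoff 9); vs B: B (payoff 8); vs C: D (payoff 7); vs D: A (payoff 5); vs E: A (payoff 9).
The only mutual best response is (E, A); neither player gains by switching there.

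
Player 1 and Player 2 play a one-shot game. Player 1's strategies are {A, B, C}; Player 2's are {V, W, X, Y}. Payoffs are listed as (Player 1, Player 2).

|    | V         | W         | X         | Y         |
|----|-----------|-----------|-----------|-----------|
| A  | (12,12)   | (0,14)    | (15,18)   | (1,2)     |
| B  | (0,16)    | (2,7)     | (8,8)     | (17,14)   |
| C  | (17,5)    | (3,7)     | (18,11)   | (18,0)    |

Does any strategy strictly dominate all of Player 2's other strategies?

Check whether one of Player 2's strategies beats all alternatives regardless of what the opponent does.
V is not dominant: against A, W gives 14 > 12.
W is not dominant: against A, X gives 18 > 14.
X is not dominant: against B, V gives 16 > 8.
Y is not dominant: against A, V gives 12 > 2.
No single strategy is best against every opponent action.

No strictly dominant strategy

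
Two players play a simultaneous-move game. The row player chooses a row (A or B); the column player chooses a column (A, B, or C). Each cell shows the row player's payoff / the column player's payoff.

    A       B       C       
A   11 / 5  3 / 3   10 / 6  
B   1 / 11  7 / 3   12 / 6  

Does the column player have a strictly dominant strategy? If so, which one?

No strictly dominant strategy

Check whether one of the column player's strategies beats all alternatives regardless of what the opponent does.
A is not dominant: against A, C gives 6 > 5.
B is not dominant: against A, A gives 5 > 3.
C is not dominant: against B, A gives 11 > 6.
No single strategy is best against every opponent action.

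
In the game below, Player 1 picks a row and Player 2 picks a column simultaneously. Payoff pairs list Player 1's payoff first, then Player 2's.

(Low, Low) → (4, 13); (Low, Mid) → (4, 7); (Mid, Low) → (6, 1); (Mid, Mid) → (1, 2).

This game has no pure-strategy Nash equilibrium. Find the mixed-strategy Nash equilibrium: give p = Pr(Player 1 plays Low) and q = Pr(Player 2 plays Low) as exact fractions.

p = 1/7, q = 3/5

Each player's mixing probability is pinned down by making the *other* player indifferent.
Player 2 indifferent between Low and Mid: p·13 + (1−p)·1 = p·7 + (1−p)·2 ⟹ 1 + 12p = 2 + 5p ⟹ p = 1/7.
Player 1 indifferent between Low and Mid: q·4 + (1−q)·4 = q·6 + (1−q)·1 ⟹ 4 + 0q = 1 + 5q ⟹ q = 3/5.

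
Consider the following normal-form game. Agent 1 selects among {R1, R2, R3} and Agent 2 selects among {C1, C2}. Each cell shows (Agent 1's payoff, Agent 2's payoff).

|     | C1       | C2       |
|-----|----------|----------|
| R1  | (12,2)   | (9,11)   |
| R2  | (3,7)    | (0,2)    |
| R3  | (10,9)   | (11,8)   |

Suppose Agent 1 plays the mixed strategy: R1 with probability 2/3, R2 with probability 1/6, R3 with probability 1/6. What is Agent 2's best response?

Agent 2's best reply maximizes expected payoff against the mix.
C1: (2/3)·2 + (1/6)·7 + (1/6)·9 = 4
C2: (2/3)·11 + (1/6)·2 + (1/6)·8 = 9
Highest expected payoff is 9, from C2.

C2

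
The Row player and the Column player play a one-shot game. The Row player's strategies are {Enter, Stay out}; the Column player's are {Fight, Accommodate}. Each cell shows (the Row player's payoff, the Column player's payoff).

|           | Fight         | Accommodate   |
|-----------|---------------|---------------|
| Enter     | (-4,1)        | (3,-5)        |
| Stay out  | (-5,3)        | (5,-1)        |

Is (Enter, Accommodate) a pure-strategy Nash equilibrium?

Holding the Column player at Accommodate: the Row player gets 3 from Enter but could get 5 by switching to Stay out. The Row player has a profitable deviation.

No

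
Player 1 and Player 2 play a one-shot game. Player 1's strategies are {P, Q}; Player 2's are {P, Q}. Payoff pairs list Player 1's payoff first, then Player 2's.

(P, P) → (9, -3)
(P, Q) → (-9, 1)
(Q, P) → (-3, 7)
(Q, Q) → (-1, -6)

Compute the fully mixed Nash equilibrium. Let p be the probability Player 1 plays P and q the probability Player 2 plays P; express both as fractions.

p = 13/17, q = 2/5

In a mixed NE each player is indifferent between their pure strategies, so the opponent's mix sets the indifference.
Player 2 indifferent between P and Q: p·(-3) + (1−p)·7 = p·1 + (1−p)·(-6) ⟹ 7 + (-10)p = (-6) + 7p ⟹ p = 13/17.
Player 1 indifferent between P and Q: q·9 + (1−q)·(-9) = q·(-3) + (1−q)·(-1) ⟹ (-9) + 18q = (-1) + (-2)q ⟹ q = 2/5.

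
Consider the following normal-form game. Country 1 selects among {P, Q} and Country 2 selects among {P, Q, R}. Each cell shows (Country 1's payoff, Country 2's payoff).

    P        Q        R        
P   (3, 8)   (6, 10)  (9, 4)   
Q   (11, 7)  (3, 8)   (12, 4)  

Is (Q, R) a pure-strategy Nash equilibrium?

No

Holding Country 2 at R: Country 1 gets 12 from Q, versus 9 from P. No profitable deviation for Country 1.
Holding Country 1 at Q: Country 2 gets 4 from R but could get 8 by switching to Q. Country 2 has a profitable deviation.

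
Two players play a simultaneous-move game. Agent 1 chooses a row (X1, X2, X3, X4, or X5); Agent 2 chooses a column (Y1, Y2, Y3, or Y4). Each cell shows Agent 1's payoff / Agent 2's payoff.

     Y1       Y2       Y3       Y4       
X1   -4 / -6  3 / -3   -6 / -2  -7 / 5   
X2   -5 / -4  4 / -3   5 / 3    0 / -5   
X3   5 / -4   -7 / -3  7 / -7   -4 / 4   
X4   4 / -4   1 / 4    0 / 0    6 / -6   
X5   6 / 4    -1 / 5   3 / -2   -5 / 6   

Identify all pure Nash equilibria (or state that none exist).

Check mutual best responses: a cell is a NE iff neither player can gain by unilaterally deviating.
Agent 1's best responses — vs Y1: X5 (payoff 6); vs Y2: X2 (payoff 4); vs Y3: X3 (payoff 7); vs Y4: X4 (payoff 6).
Agent 2's best responses — vs X1: Y4 (payoff 5); vs X2: Y3 (payoff 3); vs X3: Y4 (payoff 4); vs X4: Y2 (payoff 4); vs X5: Y4 (payoff 6).
No cell has both players best-responding. For instance, Agent 1's best reply to Y3 is X3, but against X3 Agent 2 prefers Y4 over Y3.

None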